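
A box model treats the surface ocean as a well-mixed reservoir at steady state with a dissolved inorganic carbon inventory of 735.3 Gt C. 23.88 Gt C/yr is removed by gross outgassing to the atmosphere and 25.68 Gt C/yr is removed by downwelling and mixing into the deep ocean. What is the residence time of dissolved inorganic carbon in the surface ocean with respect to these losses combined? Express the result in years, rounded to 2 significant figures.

15 yr

Total removal = 23.88 + 25.68 = 49.560 Gt C/yr.
τ = M / ΣF_out = 735.3 / 49.560 = 14.84 yr.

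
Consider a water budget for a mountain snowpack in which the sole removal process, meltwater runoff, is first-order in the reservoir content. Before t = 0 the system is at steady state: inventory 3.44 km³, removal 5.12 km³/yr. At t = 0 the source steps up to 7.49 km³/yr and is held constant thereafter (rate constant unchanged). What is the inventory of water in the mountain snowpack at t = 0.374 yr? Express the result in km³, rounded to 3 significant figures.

4.12 km³

The sink rate constant is k = F₀/M₀ = 5.12/3.44 = 1.488 yr⁻¹.
Solving dM/dt = F₁ − kM with M(0) = M₀ gives M(t) = F₁/k + (M₀ − F₁/k)·e^(−kt).
F₁/k = 7.49/1.488 = 5.0323 km³; kt = 1.488 × 0.374 = 0.5567, e^(−kt) = 0.5731.
M(0.374) = 5.0323 + (3.44 − 5.0323) × 0.5731 = 5.0323 − 0.9126 = 4.1197 km³.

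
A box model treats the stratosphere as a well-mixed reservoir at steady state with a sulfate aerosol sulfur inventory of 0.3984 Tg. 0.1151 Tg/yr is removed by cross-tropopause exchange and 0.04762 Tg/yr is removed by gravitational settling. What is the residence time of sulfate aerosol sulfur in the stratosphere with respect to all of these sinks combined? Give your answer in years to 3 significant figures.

Total removal flux = 0.1151 + 0.04762 = 0.16272 Tg/yr.
τ = M / ΣF_out = 0.3984 / 0.16272 = 2.448 yr.

2.45 yr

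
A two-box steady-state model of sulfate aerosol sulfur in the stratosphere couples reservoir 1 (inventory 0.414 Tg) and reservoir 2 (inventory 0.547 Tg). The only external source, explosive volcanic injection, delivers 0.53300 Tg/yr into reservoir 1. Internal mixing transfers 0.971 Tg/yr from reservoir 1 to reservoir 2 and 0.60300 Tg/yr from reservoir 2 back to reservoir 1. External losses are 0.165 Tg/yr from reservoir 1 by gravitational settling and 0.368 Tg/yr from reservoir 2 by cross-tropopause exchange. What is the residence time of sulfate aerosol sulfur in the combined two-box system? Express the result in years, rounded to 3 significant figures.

Treat the two boxes together as one reservoir: the mixing fluxes between them are internal recycling, so τ = ΣM / Σ(external losses).
M_total = 0.414 + 0.547 = 0.96100 Tg.
ΣF_external_out = 0.165 + 0.368 = 0.53300 Tg/yr.
τ = M_total / ΣF_ext = 0.96100 / 0.53300 = 1.803 yr.

1.80 yr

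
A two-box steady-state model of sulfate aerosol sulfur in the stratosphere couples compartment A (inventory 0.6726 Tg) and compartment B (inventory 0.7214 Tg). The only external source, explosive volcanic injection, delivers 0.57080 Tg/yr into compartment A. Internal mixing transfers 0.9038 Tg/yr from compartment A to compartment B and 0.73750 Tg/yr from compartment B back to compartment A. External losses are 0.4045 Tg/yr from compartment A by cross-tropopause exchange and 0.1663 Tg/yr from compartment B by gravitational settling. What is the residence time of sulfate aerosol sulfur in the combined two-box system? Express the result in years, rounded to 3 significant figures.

For the system as a whole, the A↔B exchange is internal and contributes nothing to the throughput; only the external sinks remove mass.
M_total = 0.6726 + 0.7214 = 1.3940 Tg.
ΣF_external_out = 0.4045 + 0.1663 = 0.57080 Tg/yr.
τ = M_total / ΣF_ext = 1.3940 / 0.57080 = 2.442 yr.

2.44 yr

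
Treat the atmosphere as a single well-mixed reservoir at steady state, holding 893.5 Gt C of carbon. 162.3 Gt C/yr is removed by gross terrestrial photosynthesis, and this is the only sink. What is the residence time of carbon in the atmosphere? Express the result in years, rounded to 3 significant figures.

5.51 yr

τ = M / F = 893.5 / 162.3 = 5.505 yr.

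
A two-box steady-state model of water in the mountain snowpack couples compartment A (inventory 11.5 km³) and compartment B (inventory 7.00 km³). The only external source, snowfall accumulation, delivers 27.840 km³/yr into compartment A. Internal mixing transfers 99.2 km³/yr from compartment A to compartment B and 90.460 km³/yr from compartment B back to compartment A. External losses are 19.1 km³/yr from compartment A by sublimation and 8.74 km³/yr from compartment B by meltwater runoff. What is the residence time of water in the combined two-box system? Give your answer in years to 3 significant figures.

Treat the two boxes together as one reservoir: the mixing fluxes between them are internal recycling, so τ = ΣM / Σ(external losses).
M_total = 11.5 + 7.00 = 18.500 km³.
ΣF_external_out = 19.1 + 8.74 = 27.840 km³/yr.
τ = M_total / ΣF_ext = 18.500 / 27.840 = 0.6645 yr.

0.665 yr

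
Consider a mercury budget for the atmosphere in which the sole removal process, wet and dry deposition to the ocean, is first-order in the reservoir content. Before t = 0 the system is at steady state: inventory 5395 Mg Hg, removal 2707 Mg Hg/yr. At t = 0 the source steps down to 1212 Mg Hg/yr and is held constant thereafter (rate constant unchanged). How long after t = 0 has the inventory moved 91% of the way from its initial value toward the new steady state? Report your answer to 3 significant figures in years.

4.80 yr

τ = M₀/F₀ = 5395/2707 = 1.993 yr.
The remaining gap fraction is e^(−t/τ); 91% covered ⇒ e^(−t/τ) = 0.0900.
t = −τ ln(0.0900) = 1.993 × 2.408 = 4.799 yr.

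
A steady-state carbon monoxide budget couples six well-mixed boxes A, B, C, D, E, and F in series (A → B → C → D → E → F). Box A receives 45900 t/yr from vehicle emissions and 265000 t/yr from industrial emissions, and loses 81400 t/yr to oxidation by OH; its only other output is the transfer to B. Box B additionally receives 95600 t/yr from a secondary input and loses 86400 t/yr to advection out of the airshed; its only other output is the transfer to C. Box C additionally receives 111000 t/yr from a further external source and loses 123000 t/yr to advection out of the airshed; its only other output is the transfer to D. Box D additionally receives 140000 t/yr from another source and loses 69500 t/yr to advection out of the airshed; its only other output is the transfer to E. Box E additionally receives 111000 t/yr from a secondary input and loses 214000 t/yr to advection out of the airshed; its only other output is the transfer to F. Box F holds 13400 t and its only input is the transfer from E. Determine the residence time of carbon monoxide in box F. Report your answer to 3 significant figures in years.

0.0690 yr

Box A: F(A→B) = (45900 + 265000) − 81400 = 229500 t/yr.
Box B: F(B→C) = (229500 + 95600) − 86400 = 238700 t/yr.
Box C: F(C→D) = (238700 + 111000) − 123000 = 226700 t/yr.
Box D: F(D→E) = (226700 + 140000) − 69500 = 297200 t/yr.
Box E: F(E→F) = (297200 + 111000) − 214000 = 194200 t/yr.
Box F throughput = its input = 194200 t/yr; τ = 13400 / 194200 = 0.06900 yr.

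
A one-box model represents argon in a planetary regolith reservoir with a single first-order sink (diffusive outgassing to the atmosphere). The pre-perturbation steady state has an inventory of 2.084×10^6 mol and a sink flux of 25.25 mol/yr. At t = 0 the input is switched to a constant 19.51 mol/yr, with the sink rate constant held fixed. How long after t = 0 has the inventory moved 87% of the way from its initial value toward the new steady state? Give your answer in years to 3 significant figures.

τ = M₀/F₀ = 2.084×10^6/25.25 = 82530 yr.
The remaining gap fraction is e^(−t/τ); 87% covered ⇒ e^(−t/τ) = 0.130.
t = −τ ln(0.130) = 82530 × 2.040 = 168400 yr.

168000 yr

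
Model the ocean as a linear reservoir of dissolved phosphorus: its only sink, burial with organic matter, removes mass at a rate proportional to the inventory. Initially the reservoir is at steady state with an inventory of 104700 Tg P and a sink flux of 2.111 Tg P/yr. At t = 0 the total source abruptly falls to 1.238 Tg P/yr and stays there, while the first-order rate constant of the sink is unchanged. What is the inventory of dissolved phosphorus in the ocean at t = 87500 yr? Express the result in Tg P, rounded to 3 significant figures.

τ = M₀/F₀ = 104700/2.111 = 49600 yr; rate constant k = 1/τ.
New steady state M_∞ = F₁/k = F₁·τ = 1.238 × 49600 = 61402 Tg P.
M(t) = M_∞ + (M₀ − M_∞)·e^(−t/τ); t/τ = 87500/49600 = 1.764, so e^(−t/τ) = 0.1713.
M(t) = 61402 + 43300 × 0.1713 = 68820 Tg P.

68800 Tg P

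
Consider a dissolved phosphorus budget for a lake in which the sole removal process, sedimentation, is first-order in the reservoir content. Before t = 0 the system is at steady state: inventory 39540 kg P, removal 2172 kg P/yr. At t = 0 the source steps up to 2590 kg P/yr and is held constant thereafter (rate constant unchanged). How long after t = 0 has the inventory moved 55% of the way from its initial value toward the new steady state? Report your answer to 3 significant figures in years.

τ = M₀/F₀ = 39540/2172 = 18.20 yr.
The remaining gap fraction is e^(−t/τ); 55% covered ⇒ e^(−t/τ) = 0.450.
t = −τ ln(0.450) = 18.20 × 0.7985 = 14.54 yr.

14.5 yr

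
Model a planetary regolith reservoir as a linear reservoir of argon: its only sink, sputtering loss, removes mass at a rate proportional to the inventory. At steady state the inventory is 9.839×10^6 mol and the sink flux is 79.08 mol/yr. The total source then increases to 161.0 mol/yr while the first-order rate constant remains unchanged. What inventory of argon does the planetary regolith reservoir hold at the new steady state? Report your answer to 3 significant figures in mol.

Rate constant k = F/M = 79.08 / 9.839×10^6 = 8.037×10^-6 yr⁻¹.
At the new steady state, source = k·M_new ⇒ M_new = 161.0 / 8.037×10^-6 = 2.003×10^7 mol.
(Equivalently M_new = M × F_new/F_old = 9.839×10^6 × 161.0/79.08.)

2.00×10^7 mol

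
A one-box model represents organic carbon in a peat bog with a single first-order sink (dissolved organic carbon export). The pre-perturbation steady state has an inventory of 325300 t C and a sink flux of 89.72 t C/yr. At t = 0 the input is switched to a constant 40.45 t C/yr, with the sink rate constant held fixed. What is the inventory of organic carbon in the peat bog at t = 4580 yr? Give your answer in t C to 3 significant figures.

The sink rate constant is k = F₀/M₀ = 89.72/325300 = 0.0002758 yr⁻¹.
Solving dM/dt = F₁ − kM with M(0) = M₀ gives M(t) = F₁/k + (M₀ − F₁/k)·e^(−kt).
F₁/k = 40.45/0.0002758 = 146660 t C; kt = 0.0002758 × 4580 = 1.263, e^(−kt) = 0.2827.
M(4580) = 146660 + (325300 − 146660) × 0.2827 = 146660 + 50510 = 197170 t C.

197000 t C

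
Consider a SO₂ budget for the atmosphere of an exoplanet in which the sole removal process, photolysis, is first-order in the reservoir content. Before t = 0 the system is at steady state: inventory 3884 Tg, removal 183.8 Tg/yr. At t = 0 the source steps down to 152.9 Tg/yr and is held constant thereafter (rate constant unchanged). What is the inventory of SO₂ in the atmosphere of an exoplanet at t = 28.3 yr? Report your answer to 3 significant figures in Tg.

3400 Tg

Residence time τ = M₀/F₀ = 21.13 yr. The eventual steady state is M_∞ = M₀·(F₁/F₀) = 3884 × 152.9/183.8 = 3231.0 Tg.
The anomaly ΔM(t) = M(t) − M_∞ decays as ΔM₀·e^(−t/τ) with ΔM₀ = 3884 − 3231.0 = 653.0 Tg.
At t = 28.3 yr, e^(−t/τ) = e^(−1.339) = 0.2620, so ΔM = 171.1 Tg and M = 3231.0 + 171.1 = 3402.1 Tg.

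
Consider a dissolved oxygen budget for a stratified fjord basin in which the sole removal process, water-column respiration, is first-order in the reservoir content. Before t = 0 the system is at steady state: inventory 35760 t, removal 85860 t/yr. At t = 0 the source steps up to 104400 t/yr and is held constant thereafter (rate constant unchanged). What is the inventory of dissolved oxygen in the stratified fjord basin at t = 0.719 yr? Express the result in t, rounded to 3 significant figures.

The sink rate constant is k = F₀/M₀ = 85860/35760 = 2.401 yr⁻¹.
Solving dM/dt = F₁ − kM with M(0) = M₀ gives M(t) = F₁/k + (M₀ − F₁/k)·e^(−kt).
F₁/k = 104400/2.401 = 43482 t; kt = 2.401 × 0.719 = 1.726, e^(−kt) = 0.1779.
M(0.719) = 43482 + (35760 − 43482) × 0.1779 = 43482 − 1374 = 42108 t.

42100 t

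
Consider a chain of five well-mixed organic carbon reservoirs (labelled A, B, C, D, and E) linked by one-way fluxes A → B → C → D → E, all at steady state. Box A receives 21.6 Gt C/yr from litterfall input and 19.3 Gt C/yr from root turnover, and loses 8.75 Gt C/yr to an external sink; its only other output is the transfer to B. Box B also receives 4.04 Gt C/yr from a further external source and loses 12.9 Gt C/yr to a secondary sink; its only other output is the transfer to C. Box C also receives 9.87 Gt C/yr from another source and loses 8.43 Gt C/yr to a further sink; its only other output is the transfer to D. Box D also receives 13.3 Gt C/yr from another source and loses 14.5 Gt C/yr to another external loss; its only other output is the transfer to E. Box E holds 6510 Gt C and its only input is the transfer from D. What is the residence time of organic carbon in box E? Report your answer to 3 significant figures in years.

Box A: F(A→B) = (21.6 + 19.3) − 8.75 = 32.150 Gt C/yr.
Box B: F(B→C) = (32.150 + 4.04) − 12.9 = 23.290 Gt C/yr.
Box C: F(C→D) = (23.290 + 9.87) − 8.43 = 24.730 Gt C/yr.
Box D: F(D→E) = (24.730 + 13.3) − 14.5 = 23.530 Gt C/yr.
Box E throughput = its input = 23.530 Gt C/yr; τ = 6510 / 23.530 = 276.7 yr.

277 yr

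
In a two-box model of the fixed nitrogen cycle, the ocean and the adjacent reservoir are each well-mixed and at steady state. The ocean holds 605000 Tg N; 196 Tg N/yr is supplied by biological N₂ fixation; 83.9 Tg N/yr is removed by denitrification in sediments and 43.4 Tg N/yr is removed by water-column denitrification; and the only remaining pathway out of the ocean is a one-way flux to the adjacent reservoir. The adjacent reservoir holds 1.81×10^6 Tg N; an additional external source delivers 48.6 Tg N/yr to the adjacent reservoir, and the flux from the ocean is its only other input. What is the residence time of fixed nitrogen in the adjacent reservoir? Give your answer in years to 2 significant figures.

Balance the ocean: ΣF_in = 196.00 Tg N/yr.
Flux to the adjacent reservoir = ΣF_in − (83.9 + 43.4) = 68.700 Tg N/yr.
Total input to the adjacent reservoir = 68.700 + 48.6 = 117.30 Tg N/yr; at steady state this equals its total output.
τ = M / F = 1.81×10^6 / 117.30 = 15430 yr.

15000 yr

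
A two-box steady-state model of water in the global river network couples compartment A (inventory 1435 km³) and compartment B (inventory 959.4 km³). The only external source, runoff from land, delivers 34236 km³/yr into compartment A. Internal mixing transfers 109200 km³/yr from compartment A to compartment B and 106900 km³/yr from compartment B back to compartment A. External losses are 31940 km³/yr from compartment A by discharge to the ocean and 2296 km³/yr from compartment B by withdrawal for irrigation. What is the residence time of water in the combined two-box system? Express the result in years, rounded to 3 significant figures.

0.0699 yr

For the system as a whole, the A↔B exchange is internal and contributes nothing to the throughput; only the external sinks remove mass.
M_total = 1435 + 959.4 = 2394.4 km³.
ΣF_external_out = 31940 + 2296 = 34236 km³/yr.
τ = M_total / ΣF_ext = 2394.4 / 34236 = 0.06994 yr.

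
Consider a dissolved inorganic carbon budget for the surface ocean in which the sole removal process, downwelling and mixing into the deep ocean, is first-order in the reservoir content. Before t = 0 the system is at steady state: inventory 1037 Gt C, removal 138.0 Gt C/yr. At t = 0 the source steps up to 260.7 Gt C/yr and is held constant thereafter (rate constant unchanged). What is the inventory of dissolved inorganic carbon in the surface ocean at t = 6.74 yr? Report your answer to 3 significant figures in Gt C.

1580 Gt C

The sink rate constant is k = F₀/M₀ = 138.0/1037 = 0.1331 yr⁻¹.
Solving dM/dt = F₁ − kM with M(0) = M₀ gives M(t) = F₁/k + (M₀ − F₁/k)·e^(−kt).
F₁/k = 260.7/0.1331 = 1959.0 Gt C; kt = 0.1331 × 6.74 = 0.8969, e^(−kt) = 0.4078.
M(6.74) = 1959.0 + (1037 − 1959.0) × 0.4078 = 1959.0 − 376.0 = 1583.0 Gt C.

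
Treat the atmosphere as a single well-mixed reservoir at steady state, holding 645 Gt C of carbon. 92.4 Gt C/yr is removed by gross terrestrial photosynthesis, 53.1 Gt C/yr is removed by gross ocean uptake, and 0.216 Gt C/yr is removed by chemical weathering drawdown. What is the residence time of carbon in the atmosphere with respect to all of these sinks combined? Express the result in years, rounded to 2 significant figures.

Total removal flux = 92.4 + 53.1 + 0.216 = 145.72 Gt C/yr.
τ = M / ΣF_out = 645 / 145.72 = 4.426 yr.

4.4 yr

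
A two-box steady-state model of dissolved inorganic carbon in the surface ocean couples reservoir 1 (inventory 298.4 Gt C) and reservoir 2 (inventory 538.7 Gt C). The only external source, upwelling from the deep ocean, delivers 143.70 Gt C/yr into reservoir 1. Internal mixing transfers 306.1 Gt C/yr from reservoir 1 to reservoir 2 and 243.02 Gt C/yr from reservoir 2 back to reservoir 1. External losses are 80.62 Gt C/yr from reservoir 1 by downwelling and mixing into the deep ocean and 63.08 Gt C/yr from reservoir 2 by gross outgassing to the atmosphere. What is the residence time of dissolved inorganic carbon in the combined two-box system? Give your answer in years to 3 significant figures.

5.83 yr

Treat the two boxes together as one reservoir: the mixing fluxes between them are internal recycling, so τ = ΣM / Σ(external losses).
M_total = 298.4 + 538.7 = 837.10 Gt C.
ΣF_external_out = 80.62 + 63.08 = 143.70 Gt C/yr.
τ = M_total / ΣF_ext = 837.10 / 143.70 = 5.825 yr.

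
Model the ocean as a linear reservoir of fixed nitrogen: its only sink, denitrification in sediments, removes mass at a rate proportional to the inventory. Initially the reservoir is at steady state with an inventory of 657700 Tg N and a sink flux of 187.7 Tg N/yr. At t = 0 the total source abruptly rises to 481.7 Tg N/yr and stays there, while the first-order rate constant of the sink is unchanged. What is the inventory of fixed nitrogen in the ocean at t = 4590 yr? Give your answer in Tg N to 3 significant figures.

1.41×10^6 Tg N

Residence time τ = M₀/F₀ = 3504 yr. The eventual steady state is M_∞ = M₀·(F₁/F₀) = 657700 × 481.7/187.7 = 1.6879×10^6 Tg N.
The anomaly ΔM(t) = M(t) − M_∞ decays as ΔM₀·e^(−t/τ) with ΔM₀ = 657700 − 1.6879×10^6 = −1.030×10^6 Tg N.
At t = 4590 yr, e^(−t/τ) = e^(−1.310) = 0.2698, so ΔM = −278000 Tg N and M = 1.6879×10^6 − 278000 = 1.4099×10^6 Tg N.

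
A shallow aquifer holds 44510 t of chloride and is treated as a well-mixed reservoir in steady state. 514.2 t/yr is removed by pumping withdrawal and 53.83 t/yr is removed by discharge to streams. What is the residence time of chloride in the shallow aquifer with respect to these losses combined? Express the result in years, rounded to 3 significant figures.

78.4 yr

Total removal = 514.2 + 53.83 = 568.03 t/yr.
τ = M / ΣF_out = 44510 / 568.03 = 78.36 yr.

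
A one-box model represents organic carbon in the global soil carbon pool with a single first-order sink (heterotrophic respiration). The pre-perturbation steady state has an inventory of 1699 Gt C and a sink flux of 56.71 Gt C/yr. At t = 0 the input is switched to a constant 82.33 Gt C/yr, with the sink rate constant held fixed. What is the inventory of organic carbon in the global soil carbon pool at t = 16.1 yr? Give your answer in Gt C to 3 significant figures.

2020 Gt C

The sink rate constant is k = F₀/M₀ = 56.71/1699 = 0.03338 yr⁻¹.
Solving dM/dt = F₁ − kM with M(0) = M₀ gives M(t) = F₁/k + (M₀ − F₁/k)·e^(−kt).
F₁/k = 82.33/0.03338 = 2466.6 Gt C; kt = 0.03338 × 16.1 = 0.5374, e^(−kt) = 0.5843.
M(16.1) = 2466.6 + (1699 − 2466.6) × 0.5843 = 2466.6 − 448.5 = 2018.1 Gt C.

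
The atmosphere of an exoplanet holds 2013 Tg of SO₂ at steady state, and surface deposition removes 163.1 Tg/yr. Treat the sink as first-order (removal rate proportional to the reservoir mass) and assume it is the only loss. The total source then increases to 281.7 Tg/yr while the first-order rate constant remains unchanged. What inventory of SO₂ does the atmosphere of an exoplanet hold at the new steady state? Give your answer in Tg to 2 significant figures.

3500 Tg

Rate constant k = F/M = 163.1 / 2013 = 0.08102 yr⁻¹.
At the new steady state, source = k·M_new ⇒ M_new = 281.7 / 0.08102 = 3477 Tg.
(Equivalently M_new = M × F_new/F_old = 2013 × 281.7/163.1.)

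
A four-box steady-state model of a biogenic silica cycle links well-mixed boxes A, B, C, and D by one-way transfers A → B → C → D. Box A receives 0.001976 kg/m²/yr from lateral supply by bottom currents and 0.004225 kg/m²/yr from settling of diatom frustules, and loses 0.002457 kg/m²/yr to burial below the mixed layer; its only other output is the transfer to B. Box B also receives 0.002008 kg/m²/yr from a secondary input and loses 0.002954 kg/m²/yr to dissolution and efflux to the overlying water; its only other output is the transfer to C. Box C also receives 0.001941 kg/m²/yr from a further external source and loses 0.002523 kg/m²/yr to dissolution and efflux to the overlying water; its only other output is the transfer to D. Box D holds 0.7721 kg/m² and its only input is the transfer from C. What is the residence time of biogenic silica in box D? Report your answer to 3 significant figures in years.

348 yr

Box A: F(A→B) = (0.001976 + 0.004225) − 0.002457 = 0.0037440 kg/m²/yr.
Box B: F(B→C) = (0.0037440 + 0.002008) − 0.002954 = 0.0027980 kg/m²/yr.
Box C: F(C→D) = (0.0027980 + 0.001941) − 0.002523 = 0.0022160 kg/m²/yr.
Box D throughput = its input = 0.0022160 kg/m²/yr; τ = 0.7721 / 0.0022160 = 348.4 yr.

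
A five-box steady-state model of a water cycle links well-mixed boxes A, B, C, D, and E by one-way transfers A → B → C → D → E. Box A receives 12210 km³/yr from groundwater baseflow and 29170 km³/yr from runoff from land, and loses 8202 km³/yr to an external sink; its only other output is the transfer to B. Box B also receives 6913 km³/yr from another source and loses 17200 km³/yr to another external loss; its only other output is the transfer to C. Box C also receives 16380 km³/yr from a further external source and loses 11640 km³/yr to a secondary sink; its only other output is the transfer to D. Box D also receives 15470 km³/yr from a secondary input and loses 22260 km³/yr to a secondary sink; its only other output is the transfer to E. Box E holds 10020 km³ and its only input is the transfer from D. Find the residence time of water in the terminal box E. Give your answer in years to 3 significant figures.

Box A: F(A→B) = (12210 + 29170) − 8202 = 33178 km³/yr.
Box B: F(B→C) = (33178 + 6913) − 17200 = 22891 km³/yr.
Box C: F(C→D) = (22891 + 16380) − 11640 = 27631 km³/yr.
Box D: F(D→E) = (27631 + 15470) − 22260 = 20841 km³/yr.
Box E throughput = its input = 20841 km³/yr; τ = 10020 / 20841 = 0.4808 yr.

0.481 yr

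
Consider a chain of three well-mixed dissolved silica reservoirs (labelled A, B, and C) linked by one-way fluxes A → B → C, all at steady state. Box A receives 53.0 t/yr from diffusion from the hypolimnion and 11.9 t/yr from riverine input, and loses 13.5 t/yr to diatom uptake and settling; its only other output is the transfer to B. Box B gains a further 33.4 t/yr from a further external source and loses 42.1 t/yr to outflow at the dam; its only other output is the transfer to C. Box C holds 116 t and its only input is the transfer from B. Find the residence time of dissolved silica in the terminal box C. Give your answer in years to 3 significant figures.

Box A: F(A→B) = (53.0 + 11.9) − 13.5 = 51.400 t/yr.
Box B: F(B→C) = (51.400 + 33.4) − 42.1 = 42.700 t/yr.
Box C throughput = its input = 42.700 t/yr; τ = 116 / 42.700 = 2.717 yr.

2.72 yr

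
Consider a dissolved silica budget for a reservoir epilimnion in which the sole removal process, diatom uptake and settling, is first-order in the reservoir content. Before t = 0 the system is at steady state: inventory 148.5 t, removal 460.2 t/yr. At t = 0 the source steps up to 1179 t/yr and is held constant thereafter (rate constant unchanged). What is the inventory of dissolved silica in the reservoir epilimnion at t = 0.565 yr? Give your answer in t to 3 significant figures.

340 t

The sink rate constant is k = F₀/M₀ = 460.2/148.5 = 3.099 yr⁻¹.
Solving dM/dt = F₁ − kM with M(0) = M₀ gives M(t) = F₁/k + (M₀ − F₁/k)·e^(−kt).
F₁/k = 1179/3.099 = 380.45 t; kt = 3.099 × 0.565 = 1.751, e^(−kt) = 0.1736.
M(0.565) = 380.45 + (148.5 − 380.45) × 0.1736 = 380.45 − 40.27 = 340.18 t.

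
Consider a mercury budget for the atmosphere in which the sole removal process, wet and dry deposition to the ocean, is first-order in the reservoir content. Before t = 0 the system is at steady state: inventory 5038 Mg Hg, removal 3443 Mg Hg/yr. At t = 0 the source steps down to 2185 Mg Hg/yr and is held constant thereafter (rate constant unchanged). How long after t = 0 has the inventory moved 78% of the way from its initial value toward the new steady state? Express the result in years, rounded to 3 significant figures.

2.22 yr

τ = M₀/F₀ = 5038/3443 = 1.463 yr.
The remaining gap fraction is e^(−t/τ); 78% covered ⇒ e^(−t/τ) = 0.220.
t = −τ ln(0.220) = 1.463 × 1.514 = 2.216 yr.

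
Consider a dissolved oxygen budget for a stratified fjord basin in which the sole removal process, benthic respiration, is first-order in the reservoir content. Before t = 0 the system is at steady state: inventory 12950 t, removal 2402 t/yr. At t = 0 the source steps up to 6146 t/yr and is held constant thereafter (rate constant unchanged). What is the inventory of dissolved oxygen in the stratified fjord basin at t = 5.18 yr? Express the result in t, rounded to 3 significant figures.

τ = M₀/F₀ = 12950/2402 = 5.391 yr; rate constant k = 1/τ.
New steady state M_∞ = F₁/k = F₁·τ = 6146 × 5.391 = 33135 t.
M(t) = M_∞ + (M₀ − M_∞)·e^(−t/τ); t/τ = 5.18/5.391 = 0.9608, so e^(−t/τ) = 0.3826.
M(t) = 33135 − 20190 × 0.3826 = 25413 t.

25400 t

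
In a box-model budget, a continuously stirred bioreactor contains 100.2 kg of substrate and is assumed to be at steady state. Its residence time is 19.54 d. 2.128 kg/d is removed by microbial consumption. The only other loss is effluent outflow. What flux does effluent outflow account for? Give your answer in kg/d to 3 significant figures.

3.00 kg/d

Total removal F = M/τ = 100.2 / 19.54 = 5.128 kg/d.
Effluent outflow = F − (2.128) = 5.128 − 2.128 = 3.000 kg/d.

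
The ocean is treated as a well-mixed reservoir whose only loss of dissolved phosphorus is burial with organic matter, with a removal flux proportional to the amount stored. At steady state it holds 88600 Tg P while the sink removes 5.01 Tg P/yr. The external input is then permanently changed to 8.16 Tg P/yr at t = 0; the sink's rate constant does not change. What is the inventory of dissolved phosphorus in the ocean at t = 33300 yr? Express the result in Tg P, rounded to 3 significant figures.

Residence time τ = M₀/F₀ = 17680 yr. The eventual steady state is M_∞ = M₀·(F₁/F₀) = 88600 × 8.16/5.01 = 144310 Tg P.
The anomaly ΔM(t) = M(t) − M_∞ decays as ΔM₀·e^(−t/τ) with ΔM₀ = 88600 − 144310 = −55710 Tg P.
At t = 33300 yr, e^(−t/τ) = e^(−1.883) = 0.1521, so ΔM = −8475 Tg P and M = 144310 − 8475 = 135830 Tg P.

136000 Tg P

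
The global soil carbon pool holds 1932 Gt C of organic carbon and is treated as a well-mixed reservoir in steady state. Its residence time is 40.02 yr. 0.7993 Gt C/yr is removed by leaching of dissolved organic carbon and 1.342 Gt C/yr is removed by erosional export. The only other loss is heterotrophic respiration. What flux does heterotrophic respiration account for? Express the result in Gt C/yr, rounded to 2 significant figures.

46 Gt C/yr

Total removal F = M/τ = 1932 / 40.02 = 48.28 Gt C/yr.
Heterotrophic respiration = F − (0.7993 + 1.342) = 48.28 − 2.141 = 46.13 Gt C/yr.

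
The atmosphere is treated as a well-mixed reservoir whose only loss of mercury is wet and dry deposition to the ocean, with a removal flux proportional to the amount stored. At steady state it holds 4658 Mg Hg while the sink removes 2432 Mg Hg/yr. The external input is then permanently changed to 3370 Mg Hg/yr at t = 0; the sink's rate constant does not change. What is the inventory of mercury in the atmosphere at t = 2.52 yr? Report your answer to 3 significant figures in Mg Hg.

τ = M₀/F₀ = 4658/2432 = 1.915 yr; rate constant k = 1/τ.
New steady state M_∞ = F₁/k = F₁·τ = 3370 × 1.915 = 6454.5 Mg Hg.
M(t) = M_∞ + (M₀ − M_∞)·e^(−t/τ); t/τ = 2.52/1.915 = 1.316, so e^(−t/τ) = 0.2683.
M(t) = 6454.5 − 1797 × 0.2683 = 5972.6 Mg Hg.

5970 Mg Hg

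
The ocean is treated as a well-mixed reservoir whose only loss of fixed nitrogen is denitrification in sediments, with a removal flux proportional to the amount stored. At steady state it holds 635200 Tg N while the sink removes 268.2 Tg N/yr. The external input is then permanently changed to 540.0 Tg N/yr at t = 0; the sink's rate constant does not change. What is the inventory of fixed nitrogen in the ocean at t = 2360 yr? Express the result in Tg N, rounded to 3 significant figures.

Residence time τ = M₀/F₀ = 2368 yr. The eventual steady state is M_∞ = M₀·(F₁/F₀) = 635200 × 540.0/268.2 = 1.2789×10^6 Tg N.
The anomaly ΔM(t) = M(t) − M_∞ decays as ΔM₀·e^(−t/τ) with ΔM₀ = 635200 − 1.2789×10^6 = −643700 Tg N.
At t = 2360 yr, e^(−t/τ) = e^(−0.9965) = 0.3692, so ΔM = −237700 Tg N and M = 1.2789×10^6 − 237700 = 1.0413×10^6 Tg N.

1.04×10^6 Tg N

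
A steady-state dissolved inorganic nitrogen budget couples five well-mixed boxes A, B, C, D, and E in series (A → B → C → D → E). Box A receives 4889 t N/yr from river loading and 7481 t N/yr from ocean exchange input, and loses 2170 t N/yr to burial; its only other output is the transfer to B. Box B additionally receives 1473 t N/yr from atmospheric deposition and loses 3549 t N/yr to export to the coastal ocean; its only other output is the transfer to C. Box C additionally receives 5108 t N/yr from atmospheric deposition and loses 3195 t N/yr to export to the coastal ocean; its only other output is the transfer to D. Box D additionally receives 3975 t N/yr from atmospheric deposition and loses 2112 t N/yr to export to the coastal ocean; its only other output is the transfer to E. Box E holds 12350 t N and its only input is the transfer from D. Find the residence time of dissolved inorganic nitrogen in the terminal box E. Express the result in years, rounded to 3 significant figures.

1.04 yr

Box A: F(A→B) = (4889 + 7481) − 2170 = 10200 t N/yr.
Box B: F(B→C) = (10200 + 1473) − 3549 = 8124.0 t N/yr.
Box C: F(C→D) = (8124.0 + 5108) − 3195 = 10037 t N/yr.
Box D: F(D→E) = (10037 + 3975) − 2112 = 11900 t N/yr.
Box E throughput = its input = 11900 t N/yr; τ = 12350 / 11900 = 1.038 yr.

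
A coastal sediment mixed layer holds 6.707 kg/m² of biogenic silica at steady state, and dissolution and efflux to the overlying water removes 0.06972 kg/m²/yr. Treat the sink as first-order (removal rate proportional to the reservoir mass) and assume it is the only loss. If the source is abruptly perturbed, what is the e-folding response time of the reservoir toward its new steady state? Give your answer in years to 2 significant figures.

96 yr

For a linear reservoir the response time equals the residence time τ = M/F.
τ = 6.707 / 0.06972 = 96.20 yr.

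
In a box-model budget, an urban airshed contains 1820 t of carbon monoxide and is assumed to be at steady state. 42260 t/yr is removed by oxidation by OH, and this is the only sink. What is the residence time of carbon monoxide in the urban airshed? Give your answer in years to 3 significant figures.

0.0431 yr

τ = M / F = 1820 / 42260 = 0.04307 yr.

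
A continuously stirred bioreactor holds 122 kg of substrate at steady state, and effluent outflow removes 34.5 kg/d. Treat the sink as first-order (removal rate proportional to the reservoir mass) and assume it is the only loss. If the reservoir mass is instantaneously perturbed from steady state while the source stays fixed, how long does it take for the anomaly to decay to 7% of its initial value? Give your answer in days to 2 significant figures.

For a linear reservoir the anomaly decays as exp(−t/τ) with τ = M/F = 122/34.5 = 3.536 d.
exp(−t/τ) = 0.07 ⇒ t = −τ ln(0.07) = 3.536 × 2.659 = 9.404 d.

9.4 d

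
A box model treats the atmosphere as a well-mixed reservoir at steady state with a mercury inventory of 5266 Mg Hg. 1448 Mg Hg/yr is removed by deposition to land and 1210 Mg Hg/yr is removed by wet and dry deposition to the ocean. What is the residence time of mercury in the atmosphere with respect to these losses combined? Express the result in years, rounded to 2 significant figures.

2.0 yr

Total removal = 1448 + 1210 = 2658.0 Mg Hg/yr.
τ = M / ΣF_out = 5266 / 2658.0 = 1.981 yr.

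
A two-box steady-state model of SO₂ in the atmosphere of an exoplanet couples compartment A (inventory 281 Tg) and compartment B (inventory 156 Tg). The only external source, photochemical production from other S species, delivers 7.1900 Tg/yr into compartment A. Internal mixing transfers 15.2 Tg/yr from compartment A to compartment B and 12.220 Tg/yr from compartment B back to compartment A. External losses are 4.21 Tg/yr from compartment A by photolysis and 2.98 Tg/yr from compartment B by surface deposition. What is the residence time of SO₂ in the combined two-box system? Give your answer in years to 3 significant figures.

60.8 yr

For the system as a whole, the A↔B exchange is internal and contributes nothing to the throughput; only the external sinks remove mass.
M_total = 281 + 156 = 437.00 Tg.
ΣF_external_out = 4.21 + 2.98 = 7.1900 Tg/yr.
τ = M_total / ΣF_ext = 437.00 / 7.1900 = 60.78 yr.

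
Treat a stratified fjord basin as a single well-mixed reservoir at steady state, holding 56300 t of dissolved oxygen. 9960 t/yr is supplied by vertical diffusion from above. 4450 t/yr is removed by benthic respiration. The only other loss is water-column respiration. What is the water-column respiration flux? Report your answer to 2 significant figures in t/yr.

At steady state ΣF_in = ΣF_out.
ΣF_in = 9960.0 t/yr.
Water-column respiration flux = ΣF_in − (4450) = 9960.0 − 4450 = 5510 t/yr.

5500 t/yr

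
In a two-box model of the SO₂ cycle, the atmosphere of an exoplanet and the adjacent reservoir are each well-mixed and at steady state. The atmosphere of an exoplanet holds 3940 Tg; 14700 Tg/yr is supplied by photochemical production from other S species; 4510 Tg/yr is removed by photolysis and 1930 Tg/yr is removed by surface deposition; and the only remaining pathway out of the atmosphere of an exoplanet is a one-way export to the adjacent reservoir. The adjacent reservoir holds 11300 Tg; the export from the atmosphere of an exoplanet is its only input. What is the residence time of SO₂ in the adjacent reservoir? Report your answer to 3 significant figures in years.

1.37 yr

Balance the atmosphere of an exoplanet: ΣF_in = 14700 Tg/yr.
Export to the adjacent reservoir = ΣF_in − (4510 + 1930) = 8260.0 Tg/yr.
At steady state the output of the adjacent reservoir equals its input, 8260.0 Tg/yr.
τ = M / F = 11300 / 8260.0 = 1.368 yr.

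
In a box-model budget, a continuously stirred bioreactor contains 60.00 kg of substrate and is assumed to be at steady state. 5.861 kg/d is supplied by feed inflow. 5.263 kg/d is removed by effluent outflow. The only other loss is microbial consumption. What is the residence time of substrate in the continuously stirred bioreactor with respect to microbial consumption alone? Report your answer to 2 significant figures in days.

100 d

At steady state ΣF_in = ΣF_out.
ΣF_in = 5.8610 kg/d.
Microbial consumption flux = ΣF_in − (5.263) = 5.8610 − 5.263 = 0.5980 kg/d.
τ = M / F = 60.00 / 0.5980 = 100.3 d.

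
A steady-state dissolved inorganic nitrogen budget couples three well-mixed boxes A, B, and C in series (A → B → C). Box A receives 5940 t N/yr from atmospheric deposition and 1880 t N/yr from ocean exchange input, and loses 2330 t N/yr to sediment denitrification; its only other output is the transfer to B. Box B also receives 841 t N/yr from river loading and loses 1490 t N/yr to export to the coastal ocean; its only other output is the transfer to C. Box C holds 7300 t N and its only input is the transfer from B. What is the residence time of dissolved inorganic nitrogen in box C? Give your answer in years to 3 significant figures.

1.51 yr

Box A: F(A→B) = (5940 + 1880) − 2330 = 5490.0 t N/yr.
Box B: F(B→C) = (5490.0 + 841) − 1490 = 4841.0 t N/yr.
Box C throughput = its input = 4841.0 t N/yr; τ = 7300 / 4841.0 = 1.508 yr.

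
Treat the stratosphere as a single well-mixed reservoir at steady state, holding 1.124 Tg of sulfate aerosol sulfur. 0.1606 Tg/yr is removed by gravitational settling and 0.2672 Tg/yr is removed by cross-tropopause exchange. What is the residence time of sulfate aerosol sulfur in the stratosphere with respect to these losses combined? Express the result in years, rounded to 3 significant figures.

Total removal = 0.1606 + 0.2672 = 0.42780 Tg/yr.
τ = M / ΣF_out = 1.124 / 0.42780 = 2.627 yr.

2.63 yr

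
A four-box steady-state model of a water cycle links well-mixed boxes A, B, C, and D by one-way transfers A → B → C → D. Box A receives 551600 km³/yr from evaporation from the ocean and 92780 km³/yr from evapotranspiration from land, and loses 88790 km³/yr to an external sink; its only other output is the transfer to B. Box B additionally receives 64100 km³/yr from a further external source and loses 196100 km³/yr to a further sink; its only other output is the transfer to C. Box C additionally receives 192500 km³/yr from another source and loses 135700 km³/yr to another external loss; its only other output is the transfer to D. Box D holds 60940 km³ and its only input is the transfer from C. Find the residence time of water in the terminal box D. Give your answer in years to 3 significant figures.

0.127 yr

Box A: F(A→B) = (551600 + 92780) − 88790 = 555590 km³/yr.
Box B: F(B→C) = (555590 + 64100) − 196100 = 423590 km³/yr.
Box C: F(C→D) = (423590 + 192500) − 135700 = 480390 km³/yr.
Box D throughput = its input = 480390 km³/yr; τ = 60940 / 480390 = 0.1269 yr.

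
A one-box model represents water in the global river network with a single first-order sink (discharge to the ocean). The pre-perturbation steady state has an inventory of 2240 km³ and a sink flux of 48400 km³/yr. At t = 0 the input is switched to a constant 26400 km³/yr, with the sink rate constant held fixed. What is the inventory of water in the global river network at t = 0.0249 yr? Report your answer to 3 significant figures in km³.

1820 km³

τ = M₀/F₀ = 2240/48400 = 0.04628 yr; rate constant k = 1/τ.
New steady state M_∞ = F₁/k = F₁·τ = 26400 × 0.04628 = 1221.8 km³.
M(t) = M_∞ + (M₀ − M_∞)·e^(−t/τ); t/τ = 0.0249/0.04628 = 0.5380, so e^(−t/τ) = 0.5839.
M(t) = 1221.8 + 1018 × 0.5839 = 1816.3 km³.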